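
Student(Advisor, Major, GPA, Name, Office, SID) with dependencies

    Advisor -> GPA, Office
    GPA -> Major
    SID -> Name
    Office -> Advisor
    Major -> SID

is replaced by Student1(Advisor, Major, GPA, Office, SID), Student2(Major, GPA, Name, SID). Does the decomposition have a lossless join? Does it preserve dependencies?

Lossless test: (Major, GPA, SID)⁺ = {Major, GPA, Name, SID}, which contains all of one fragment — lossless.
Dependency preservation: every FD's attributes lie within a single fragment, so each can be enforced locally — preserved.

lossless and dependency-preserving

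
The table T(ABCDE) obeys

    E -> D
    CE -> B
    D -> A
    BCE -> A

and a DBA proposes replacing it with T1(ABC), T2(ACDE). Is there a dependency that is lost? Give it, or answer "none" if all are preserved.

Check CE → B: no single fragment contains all of {BCE}, and the restricted closure of {CE} across the fragments never reaches {B}.
E → D is preserved.
D → A is preserved.
BCE → A is preserved.

CE -> B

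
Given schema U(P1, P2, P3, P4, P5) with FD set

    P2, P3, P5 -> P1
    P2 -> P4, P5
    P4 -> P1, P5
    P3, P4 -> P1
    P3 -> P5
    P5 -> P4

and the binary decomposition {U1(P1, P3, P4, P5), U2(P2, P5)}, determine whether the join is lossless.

No

Common attributes: U1 ∩ U2 = {P5}.
Closure of {P5}: P5 → P4 applies, adding P4; P4 → P1, P5 applies, adding P1. So (P5)⁺ = {P1, P4, P5}.
The closure contains neither all of U1 = {P1, P3, P4, P5} nor all of U2 = {P2, P5}, so the common attributes are not a superkey of either fragment. The join is lossy.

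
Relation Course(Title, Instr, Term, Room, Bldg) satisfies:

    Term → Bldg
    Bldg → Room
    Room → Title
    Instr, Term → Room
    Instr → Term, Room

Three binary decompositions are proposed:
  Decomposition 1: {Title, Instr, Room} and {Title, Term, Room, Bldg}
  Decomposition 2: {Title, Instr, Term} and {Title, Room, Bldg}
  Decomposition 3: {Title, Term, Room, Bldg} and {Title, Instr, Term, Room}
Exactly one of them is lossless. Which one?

Decomposition 3

Decomposition 1: common = {Title, Room}, closure = {Title, Room} → lossy.
Decomposition 2: common = {Title}, closure = {Title} → lossy.
Decomposition 3: common = {Title, Term, Room}, closure = {Title, Term, Room, Bldg} → lossless.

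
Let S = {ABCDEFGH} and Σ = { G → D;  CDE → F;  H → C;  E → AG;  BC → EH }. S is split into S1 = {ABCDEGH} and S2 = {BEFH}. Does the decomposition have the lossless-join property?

Yes

Common attributes: S1 ∩ S2 = {BEH}.
Closure of {BEH}: H → C applies, adding C; E → AG applies, adding AG; G → D applies, adding D; CDE → F applies, adding F. So (BEH)⁺ = {ABCDEFGH}.
This closure contains every attribute of S1, so S1 ∩ S2 → S1. The join is lossless.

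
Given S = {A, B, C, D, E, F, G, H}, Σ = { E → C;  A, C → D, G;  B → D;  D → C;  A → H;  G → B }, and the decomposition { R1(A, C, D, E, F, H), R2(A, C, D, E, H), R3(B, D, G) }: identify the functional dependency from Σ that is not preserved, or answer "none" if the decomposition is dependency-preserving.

Check A, C → D, G: no single fragment contains all of {A, C, D, G}, and the restricted closure of {A, C} across the fragments never reaches {D, G}.
E → C is preserved.
B → D is preserved.
D → C is preserved.
A → H is preserved.
G → B is preserved.

A, C → D, G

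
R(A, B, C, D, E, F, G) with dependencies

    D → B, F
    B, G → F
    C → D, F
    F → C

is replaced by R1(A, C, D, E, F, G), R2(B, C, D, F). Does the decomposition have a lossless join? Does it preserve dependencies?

Lossless test: (C, D, F)⁺ = {B, C, D, F}, which contains all of one fragment — lossless.
Dependency preservation: the restricted closure of {B, G} across the fragments never reaches {F}, so B, G → F cannot be enforced without a join — not preserved.

lossless but not dependency-preserving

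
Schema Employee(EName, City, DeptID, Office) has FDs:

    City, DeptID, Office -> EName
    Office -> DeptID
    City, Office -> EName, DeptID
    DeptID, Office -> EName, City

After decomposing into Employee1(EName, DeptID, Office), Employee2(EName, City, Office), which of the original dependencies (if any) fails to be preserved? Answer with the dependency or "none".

City, DeptID, Office → EName: restricted closure across fragments reaches EName.
Office → DeptID lies within Employee1.
City, Office → EName, DeptID: restricted closure across fragments reaches EName, DeptID.
DeptID, Office → EName, City: restricted closure across fragments reaches EName, City.
Every dependency is enforceable on the fragments, so the decomposition is dependency-preserving.

none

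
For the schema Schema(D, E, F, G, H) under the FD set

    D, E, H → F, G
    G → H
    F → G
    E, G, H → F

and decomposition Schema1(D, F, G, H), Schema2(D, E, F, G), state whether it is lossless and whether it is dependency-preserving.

Lossless test: (D, F, G)⁺ = {D, F, G, H}, which contains all of one fragment — lossless.
Dependency preservation: the restricted closure of {D, E, H} across the fragments never reaches {F, G}, so D, E, H → F, G cannot be enforced without a join — not preserved.

lossless but not dependency-preserving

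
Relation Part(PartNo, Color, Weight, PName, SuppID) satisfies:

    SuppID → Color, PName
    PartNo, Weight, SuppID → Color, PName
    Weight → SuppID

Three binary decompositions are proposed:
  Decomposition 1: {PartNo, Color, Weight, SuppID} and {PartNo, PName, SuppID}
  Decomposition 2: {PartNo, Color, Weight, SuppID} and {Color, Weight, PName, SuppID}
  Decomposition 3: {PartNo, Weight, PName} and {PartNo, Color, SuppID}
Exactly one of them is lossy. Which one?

Decomposition 3

Decomposition 1: common = {PartNo, SuppID}, closure = {PartNo, Color, PName, SuppID} → lossless.
Decomposition 2: common = {Color, Weight, SuppID}, closure = {Color, Weight, PName, SuppID} → lossless.
Decomposition 3: common = {PartNo}, closure = {PartNo} → lossy.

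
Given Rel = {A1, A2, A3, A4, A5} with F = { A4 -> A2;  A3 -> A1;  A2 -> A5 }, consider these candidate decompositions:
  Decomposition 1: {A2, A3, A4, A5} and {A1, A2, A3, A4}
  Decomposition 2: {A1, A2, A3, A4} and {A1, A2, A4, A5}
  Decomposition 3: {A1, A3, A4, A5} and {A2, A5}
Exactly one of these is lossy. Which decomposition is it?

Decomposition 3

Decomposition 1: common = {A2, A3, A4}, closure = {A1, A2, A3, A4, A5} → lossless.
Decomposition 2: common = {A1, A2, A4}, closure = {A1, A2, A4, A5} → lossless.
Decomposition 3: common = {A5}, closure = {A5} → lossy.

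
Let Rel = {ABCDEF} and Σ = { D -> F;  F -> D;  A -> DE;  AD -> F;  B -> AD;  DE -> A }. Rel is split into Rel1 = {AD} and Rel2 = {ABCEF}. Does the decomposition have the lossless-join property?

Yes

Common attributes: Rel1 ∩ Rel2 = {A}.
Closure of {A}: A → DE applies, adding DE; AD → F applies, adding F. So (A)⁺ = {ADEF}.
This closure contains every attribute of Rel1, so Rel1 ∩ Rel2 → Rel1. The join is lossless.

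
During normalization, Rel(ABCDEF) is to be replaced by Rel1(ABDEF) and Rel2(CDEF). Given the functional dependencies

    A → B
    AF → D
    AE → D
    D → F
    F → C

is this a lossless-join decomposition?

Yes

Common attributes: Rel1 ∩ Rel2 = {DEF}.
Closure of {DEF}: F → C applies, adding C. So (DEF)⁺ = {CDEF}.
This closure contains every attribute of Rel2, so Rel1 ∩ Rel2 → Rel2. The join is lossless.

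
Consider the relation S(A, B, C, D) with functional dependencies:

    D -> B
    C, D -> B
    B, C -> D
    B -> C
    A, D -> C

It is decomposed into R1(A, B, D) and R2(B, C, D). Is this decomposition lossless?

Yes

Common attributes: R1 ∩ R2 = {B, D}.
Closure of {B, D}: B → C applies, adding C. So (B, D)⁺ = {B, C, D}.
This closure contains every attribute of R2, so R1 ∩ R2 → R2. The join is lossless.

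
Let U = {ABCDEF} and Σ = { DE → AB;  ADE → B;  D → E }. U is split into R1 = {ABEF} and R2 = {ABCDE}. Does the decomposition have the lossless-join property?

No

Common attributes: R1 ∩ R2 = {ABE}.
No dependency enlarges {ABE}, so (ABE)⁺ = {ABE}.
The closure contains neither all of R1 = {ABEF} nor all of R2 = {ABCDE}, so the common attributes are not a superkey of either fragment. The join is lossy.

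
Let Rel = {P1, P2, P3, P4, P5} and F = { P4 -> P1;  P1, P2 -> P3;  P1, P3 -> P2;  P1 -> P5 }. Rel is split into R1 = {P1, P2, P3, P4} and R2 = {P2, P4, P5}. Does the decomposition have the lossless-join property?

Common attributes: R1 ∩ R2 = {P2, P4}.
Closure of {P2, P4}: P4 → P1 applies, adding P1; P1, P2 → P3 applies, adding P3; P1 → P5 applies, adding P5. So (P2, P4)⁺ = {P1, P2, P3, P4, P5}.
This closure contains every attribute of R1, so R1 ∩ R2 → R1. The join is lossless.

Yes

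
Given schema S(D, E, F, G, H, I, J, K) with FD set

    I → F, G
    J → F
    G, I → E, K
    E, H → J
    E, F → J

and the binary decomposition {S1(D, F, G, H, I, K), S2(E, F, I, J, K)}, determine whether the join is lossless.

Yes

Common attributes: S1 ∩ S2 = {F, I, K}.
Closure of {F, I, K}: I → F, G applies, adding G; G, I → E, K applies, adding E; E, F → J applies, adding J. So (F, I, K)⁺ = {E, F, G, I, J, K}.
This closure contains every attribute of S2, so S1 ∩ S2 → S2. The join is lossless.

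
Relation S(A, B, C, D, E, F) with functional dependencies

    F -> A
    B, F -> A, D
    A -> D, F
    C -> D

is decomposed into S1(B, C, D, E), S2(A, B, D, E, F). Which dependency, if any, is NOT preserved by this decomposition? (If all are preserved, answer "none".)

F → A lies within S2.
B, F → A, D lies within S2.
A → D, F lies within S2.
C → D lies within S1.
Every dependency is enforceable on the fragments, so the decomposition is dependency-preserving.

none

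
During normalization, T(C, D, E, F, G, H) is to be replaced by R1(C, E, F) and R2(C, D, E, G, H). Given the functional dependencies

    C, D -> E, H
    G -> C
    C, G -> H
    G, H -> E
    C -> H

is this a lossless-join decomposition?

Common attributes: R1 ∩ R2 = {C, E}.
Closure of {C, E}: C → H applies, adding H. So (C, E)⁺ = {C, E, H}.
The closure contains neither all of R1 = {C, E, F} nor all of R2 = {C, D, E, G, H}, so the common attributes are not a superkey of either fragment. The join is lossy.

No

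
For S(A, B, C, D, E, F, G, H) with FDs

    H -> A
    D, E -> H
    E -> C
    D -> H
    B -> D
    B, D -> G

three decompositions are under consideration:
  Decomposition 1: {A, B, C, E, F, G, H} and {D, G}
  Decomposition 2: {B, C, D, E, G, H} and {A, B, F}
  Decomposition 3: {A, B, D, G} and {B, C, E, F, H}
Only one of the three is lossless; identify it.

Decomposition 3

Decomposition 1: common = {G}, closure = {G} → lossy.
Decomposition 2: common = {B}, closure = {A, B, D, G, H} → lossy.
Decomposition 3: common = {B}, closure = {A, B, D, G, H} → lossless.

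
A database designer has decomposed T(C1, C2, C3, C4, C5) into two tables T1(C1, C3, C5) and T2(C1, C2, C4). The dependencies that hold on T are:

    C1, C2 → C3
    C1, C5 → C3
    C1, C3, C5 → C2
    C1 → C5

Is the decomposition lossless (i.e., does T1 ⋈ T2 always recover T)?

Common attributes: T1 ∩ T2 = {C1}.
Closure of {C1}: C1 → C5 applies, adding C5; C1, C5 → C3 applies, adding C3; C1, C3, C5 → C2 applies, adding C2. So (C1)⁺ = {C1, C2, C3, C5}.
This closure contains every attribute of T1, so T1 ∩ T2 → T1. The join is lossless.

Yes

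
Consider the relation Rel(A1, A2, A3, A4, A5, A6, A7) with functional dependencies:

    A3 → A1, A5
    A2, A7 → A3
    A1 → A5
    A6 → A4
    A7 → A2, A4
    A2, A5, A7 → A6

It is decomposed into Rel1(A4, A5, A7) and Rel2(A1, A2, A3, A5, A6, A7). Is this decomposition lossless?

Yes

Common attributes: Rel1 ∩ Rel2 = {A5, A7}.
Closure of {A5, A7}: A7 → A2, A4 applies, adding A2, A4; A2, A5, A7 → A6 applies, adding A6; A2, A7 → A3 applies, adding A3; A3 → A1, A5 applies, adding A1. So (A5, A7)⁺ = {A1, A2, A3, A4, A5, A6, A7}.
This closure contains every attribute of Rel1, so Rel1 ∩ Rel2 → Rel1. The join is lossless.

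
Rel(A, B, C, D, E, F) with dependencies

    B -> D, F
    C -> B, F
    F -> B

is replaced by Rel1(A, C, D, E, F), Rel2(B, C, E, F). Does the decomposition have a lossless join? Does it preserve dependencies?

lossless and dependency-preserving

Lossless test: (C, E, F)⁺ = {B, C, D, E, F}, which contains all of one fragment — lossless.
Dependency preservation: B → D, F is not contained in any single fragment, but the restricted closure of its left-hand side across the fragments still reaches the right-hand side; the remaining FDs each lie inside some fragment. All dependencies are preserved.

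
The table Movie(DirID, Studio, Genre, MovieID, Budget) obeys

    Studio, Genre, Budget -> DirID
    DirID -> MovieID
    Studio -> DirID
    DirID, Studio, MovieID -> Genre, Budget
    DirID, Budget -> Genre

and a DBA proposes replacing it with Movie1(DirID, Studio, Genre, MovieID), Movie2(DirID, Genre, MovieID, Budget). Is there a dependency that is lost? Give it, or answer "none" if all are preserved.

Check DirID, Studio, MovieID → Genre, Budget: no single fragment contains all of {DirID, Studio, Genre, MovieID, Budget}, and the restricted closure of {DirID, Studio, MovieID} across the fragments never reaches {Genre, Budget}.
Studio, Genre, Budget → DirID is preserved.
DirID → MovieID is preserved.
Studio → DirID is preserved.
DirID, Budget → Genre is preserved.

DirID, Studio, MovieID -> Genre, Budget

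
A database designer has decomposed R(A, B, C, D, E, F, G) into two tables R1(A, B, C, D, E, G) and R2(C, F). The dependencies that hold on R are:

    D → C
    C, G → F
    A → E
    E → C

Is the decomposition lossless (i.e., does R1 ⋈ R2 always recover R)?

No

Common attributes: R1 ∩ R2 = {C}.
No dependency enlarges {C}, so (C)⁺ = {C}.
The closure contains neither all of R1 = {A, B, C, D, E, G} nor all of R2 = {C, F}, so the common attributes are not a superkey of either fragment. The join is lossy.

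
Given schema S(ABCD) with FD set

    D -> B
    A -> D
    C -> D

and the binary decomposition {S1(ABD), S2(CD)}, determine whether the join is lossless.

No

Common attributes: S1 ∩ S2 = {D}.
Closure of {D}: D → B applies, adding B. So (D)⁺ = {BD}.
The closure contains neither all of S1 = {ABD} nor all of S2 = {CD}, so the common attributes are not a superkey of either fragment. The join is lossy.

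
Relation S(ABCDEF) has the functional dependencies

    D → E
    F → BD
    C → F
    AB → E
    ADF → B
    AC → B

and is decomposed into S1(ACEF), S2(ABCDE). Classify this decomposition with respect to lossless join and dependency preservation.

lossless but not dependency-preserving

Lossless test: (ACE)⁺ = {ABCDEF}, which contains all of one fragment — lossless.
Dependency preservation: the restricted closure of {F} across the fragments never reaches {BD}, so F → BD cannot be enforced without a join — not preserved.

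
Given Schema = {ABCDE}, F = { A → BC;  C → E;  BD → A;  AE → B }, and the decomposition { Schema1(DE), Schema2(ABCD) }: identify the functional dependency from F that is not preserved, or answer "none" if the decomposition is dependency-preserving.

Check C → E: no single fragment contains all of {CE}, and the restricted closure of {C} across the fragments never reaches {E}.
A → BC is preserved.
BD → A is preserved.
AE → B is preserved.

C → E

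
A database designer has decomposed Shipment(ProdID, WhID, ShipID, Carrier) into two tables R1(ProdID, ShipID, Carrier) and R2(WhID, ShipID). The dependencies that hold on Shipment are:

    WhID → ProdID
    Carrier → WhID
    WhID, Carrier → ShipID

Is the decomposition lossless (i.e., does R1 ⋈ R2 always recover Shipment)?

Common attributes: R1 ∩ R2 = {ShipID}.
No dependency enlarges {ShipID}, so (ShipID)⁺ = {ShipID}.
The closure contains neither all of R1 = {ProdID, ShipID, Carrier} nor all of R2 = {WhID, ShipID}, so the common attributes are not a superkey of either fragment. The join is lossy.

No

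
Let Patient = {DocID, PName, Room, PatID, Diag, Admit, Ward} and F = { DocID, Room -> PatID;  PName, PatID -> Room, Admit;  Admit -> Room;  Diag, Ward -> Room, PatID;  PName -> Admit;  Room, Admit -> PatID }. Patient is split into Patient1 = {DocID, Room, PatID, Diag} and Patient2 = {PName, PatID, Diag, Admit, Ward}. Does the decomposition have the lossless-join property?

No

Common attributes: Patient1 ∩ Patient2 = {PatID, Diag}.
No dependency enlarges {PatID, Diag}, so (PatID, Diag)⁺ = {PatID, Diag}.
The closure contains neither all of Patient1 = {DocID, Room, PatID, Diag} nor all of Patient2 = {PName, PatID, Diag, Admit, Ward}, so the common attributes are not a superkey of either fragment. The join is lossy.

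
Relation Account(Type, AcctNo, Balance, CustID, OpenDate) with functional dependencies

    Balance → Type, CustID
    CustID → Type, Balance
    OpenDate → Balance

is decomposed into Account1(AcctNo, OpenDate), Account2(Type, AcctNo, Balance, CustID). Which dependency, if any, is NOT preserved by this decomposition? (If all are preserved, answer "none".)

Check OpenDate → Balance: no single fragment contains all of {Balance, OpenDate}, and the restricted closure of {OpenDate} across the fragments never reaches {Balance}.
Balance → Type, CustID is preserved.
CustID → Type, Balance is preserved.

OpenDate → Balance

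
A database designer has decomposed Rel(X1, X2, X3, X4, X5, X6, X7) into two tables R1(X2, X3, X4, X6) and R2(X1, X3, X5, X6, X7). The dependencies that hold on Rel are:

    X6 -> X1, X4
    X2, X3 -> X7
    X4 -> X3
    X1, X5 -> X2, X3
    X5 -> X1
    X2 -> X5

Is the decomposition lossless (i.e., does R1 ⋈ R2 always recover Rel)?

No

Common attributes: R1 ∩ R2 = {X3, X6}.
Closure of {X3, X6}: X6 → X1, X4 applies, adding X1, X4. So (X3, X6)⁺ = {X1, X3, X4, X6}.
The closure contains neither all of R1 = {X2, X3, X4, X6} nor all of R2 = {X1, X3, X5, X6, X7}, so the common attributes are not a superkey of either fragment. The join is lossy.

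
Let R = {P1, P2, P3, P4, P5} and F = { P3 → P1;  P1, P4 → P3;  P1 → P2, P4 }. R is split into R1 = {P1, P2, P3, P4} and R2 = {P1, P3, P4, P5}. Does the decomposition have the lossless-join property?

Common attributes: R1 ∩ R2 = {P1, P3, P4}.
Closure of {P1, P3, P4}: P1 → P2, P4 applies, adding P2. So (P1, P3, P4)⁺ = {P1, P2, P3, P4}.
This closure contains every attribute of R1, so R1 ∩ R2 → R1. The join is lossless.

Yes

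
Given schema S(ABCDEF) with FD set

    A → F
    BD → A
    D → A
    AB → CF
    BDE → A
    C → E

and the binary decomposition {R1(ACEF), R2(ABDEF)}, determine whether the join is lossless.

Common attributes: R1 ∩ R2 = {AEF}.
No dependency enlarges {AEF}, so (AEF)⁺ = {AEF}.
The closure contains neither all of R1 = {ACEF} nor all of R2 = {ABDEF}, so the common attributes are not a superkey of either fragment. The join is lossy.

No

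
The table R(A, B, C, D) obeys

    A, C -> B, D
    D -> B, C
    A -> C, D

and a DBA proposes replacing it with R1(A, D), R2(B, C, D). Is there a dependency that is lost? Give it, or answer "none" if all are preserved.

A, C → B, D: restricted closure across fragments reaches B, D.
D → B, C lies within R2.
A → C, D: restricted closure across fragments reaches C, D.
Every dependency is enforceable on the fragments, so the decomposition is dependency-preserving.

none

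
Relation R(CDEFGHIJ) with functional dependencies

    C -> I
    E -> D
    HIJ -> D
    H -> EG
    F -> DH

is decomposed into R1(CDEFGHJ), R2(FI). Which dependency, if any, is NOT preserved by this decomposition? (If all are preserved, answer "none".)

Check C → I: no single fragment contains all of {CI}, and the restricted closure of {C} across the fragments never reaches {I}.
E → D is preserved.
HIJ → D is preserved.
H → EG is preserved.
F → DH is preserved.

C -> I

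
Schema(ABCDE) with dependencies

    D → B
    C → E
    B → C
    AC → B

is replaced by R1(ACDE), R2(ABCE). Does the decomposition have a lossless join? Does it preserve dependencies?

Lossless test: (ACE)⁺ = {ABCE}, which contains all of one fragment — lossless.
Dependency preservation: the restricted closure of {D} across the fragments never reaches {B}, so D → B cannot be enforced without a join — not preserved.

lossless but not dependency-preserving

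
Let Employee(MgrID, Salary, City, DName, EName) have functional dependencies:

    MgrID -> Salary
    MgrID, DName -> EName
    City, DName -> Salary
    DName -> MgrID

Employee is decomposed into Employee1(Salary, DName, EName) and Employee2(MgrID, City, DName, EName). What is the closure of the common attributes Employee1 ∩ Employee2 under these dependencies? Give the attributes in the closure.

Employee1 ∩ Employee2 = {DName, EName}.
DName → MgrID applies, adding MgrID
MgrID → Salary applies, adding Salary
Closure: {MgrID, Salary, DName, EName}.

MgrID, Salary, DName, EName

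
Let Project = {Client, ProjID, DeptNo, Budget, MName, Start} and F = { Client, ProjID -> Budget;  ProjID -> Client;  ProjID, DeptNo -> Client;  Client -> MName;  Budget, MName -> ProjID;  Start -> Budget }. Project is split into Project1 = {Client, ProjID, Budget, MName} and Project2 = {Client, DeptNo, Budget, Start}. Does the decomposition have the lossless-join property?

Yes

Common attributes: Project1 ∩ Project2 = {Client, Budget}.
Closure of {Client, Budget}: Client → MName applies, adding MName; Budget, MName → ProjID applies, adding ProjID. So (Client, Budget)⁺ = {Client, ProjID, Budget, MName}.
This closure contains every attribute of Project1, so Project1 ∩ Project2 → Project1. The join is lossless.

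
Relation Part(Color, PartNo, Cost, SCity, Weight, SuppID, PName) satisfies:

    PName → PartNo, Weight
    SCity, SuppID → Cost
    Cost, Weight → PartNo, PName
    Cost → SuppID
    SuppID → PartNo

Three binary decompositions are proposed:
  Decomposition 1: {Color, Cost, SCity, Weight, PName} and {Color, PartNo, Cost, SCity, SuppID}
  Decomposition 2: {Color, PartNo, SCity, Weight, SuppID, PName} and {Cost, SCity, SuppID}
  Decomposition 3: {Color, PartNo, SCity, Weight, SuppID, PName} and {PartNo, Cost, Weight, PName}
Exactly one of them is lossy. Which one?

Decomposition 1: common = {Color, Cost, SCity}, closure = {Color, PartNo, Cost, SCity, SuppID} → lossless.
Decomposition 2: common = {SCity, SuppID}, closure = {PartNo, Cost, SCity, SuppID} → lossless.
Decomposition 3: common = {PartNo, Weight, PName}, closure = {PartNo, Weight, PName} → lossy.

Decomposition 3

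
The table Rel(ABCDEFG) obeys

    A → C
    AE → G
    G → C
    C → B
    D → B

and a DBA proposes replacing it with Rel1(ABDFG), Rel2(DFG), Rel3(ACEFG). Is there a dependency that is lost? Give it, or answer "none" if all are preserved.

C → B

Check C → B: no single fragment contains all of {BC}, and the restricted closure of {C} across the fragments never reaches {B}.
A → C is preserved.
AE → G is preserved.
G → C is preserved.
D → B is preserved.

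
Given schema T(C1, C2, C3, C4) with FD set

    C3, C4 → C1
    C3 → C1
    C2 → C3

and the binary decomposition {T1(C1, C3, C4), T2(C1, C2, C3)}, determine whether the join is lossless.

Common attributes: T1 ∩ T2 = {C1, C3}.
No dependency enlarges {C1, C3}, so (C1, C3)⁺ = {C1, C3}.
The closure contains neither all of T1 = {C1, C3, C4} nor all of T2 = {C1, C2, C3}, so the common attributes are not a superkey of either fragment. The join is lossy.

No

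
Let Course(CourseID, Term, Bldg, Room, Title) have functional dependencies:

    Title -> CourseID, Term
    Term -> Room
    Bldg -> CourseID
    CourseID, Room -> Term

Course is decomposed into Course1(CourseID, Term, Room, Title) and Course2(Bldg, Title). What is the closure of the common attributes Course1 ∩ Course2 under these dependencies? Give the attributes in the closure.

Course1 ∩ Course2 = {Title}.
Title → CourseID, Term applies, adding CourseID, Term
Term → Room applies, adding Room
Closure: {CourseID, Term, Room, Title}.

CourseID, Term, Room, Title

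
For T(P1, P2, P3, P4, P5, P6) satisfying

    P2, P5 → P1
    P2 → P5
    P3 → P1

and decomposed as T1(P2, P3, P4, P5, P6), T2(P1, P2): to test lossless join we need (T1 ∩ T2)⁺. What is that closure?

T1 ∩ T2 = {P2}.
P2 → P5 applies, adding P5
P2, P5 → P1 applies, adding P1
Closure: {P1, P2, P5}.

P1, P2, P5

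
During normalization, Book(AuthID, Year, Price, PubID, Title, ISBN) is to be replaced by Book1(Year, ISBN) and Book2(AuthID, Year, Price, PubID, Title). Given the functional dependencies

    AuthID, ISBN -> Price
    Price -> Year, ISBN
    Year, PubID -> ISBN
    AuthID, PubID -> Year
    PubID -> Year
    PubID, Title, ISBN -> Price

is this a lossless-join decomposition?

No

Common attributes: Book1 ∩ Book2 = {Year}.
No dependency enlarges {Year}, so (Year)⁺ = {Year}.
The closure contains neither all of Book1 = {Year, ISBN} nor all of Book2 = {AuthID, Year, Price, PubID, Title}, so the common attributes are not a superkey of either fragment. The join is lossy.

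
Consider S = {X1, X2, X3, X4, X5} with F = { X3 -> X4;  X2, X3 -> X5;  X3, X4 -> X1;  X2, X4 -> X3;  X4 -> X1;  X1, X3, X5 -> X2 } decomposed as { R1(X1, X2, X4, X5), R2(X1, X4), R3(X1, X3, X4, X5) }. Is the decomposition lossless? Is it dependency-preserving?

lossy and not dependency-preserving

Lossless test (chase): applying each FD to every pair of rows produces no changes in the tableau, so no row becomes fully distinguished — the join is lossy.
Dependency preservation: the restricted closure of {X2, X4} across the fragments never reaches {X3}, so X2, X4 → X3 cannot be enforced without a join — not preserved.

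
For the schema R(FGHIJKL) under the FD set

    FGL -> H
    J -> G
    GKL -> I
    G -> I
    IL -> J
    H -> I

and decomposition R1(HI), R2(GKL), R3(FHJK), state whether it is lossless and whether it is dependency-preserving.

Lossless test (chase): Rows 1 and 3 agree on H; apply H→I and equate their I entries. No row becomes fully distinguished — the join is lossy.
Dependency preservation: the restricted closure of {FGL} across the fragments never reaches {H}, so FGL → H cannot be enforced without a join — not preserved.

lossy and not dependency-preserving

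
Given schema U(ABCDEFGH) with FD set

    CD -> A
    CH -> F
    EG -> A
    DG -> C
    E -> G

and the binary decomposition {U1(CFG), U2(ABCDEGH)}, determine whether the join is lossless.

Common attributes: U1 ∩ U2 = {CG}.
No dependency enlarges {CG}, so (CG)⁺ = {CG}.
The closure contains neither all of U1 = {CFG} nor all of U2 = {ABCDEGH}, so the common attributes are not a superkey of either fragment. The join is lossy.

No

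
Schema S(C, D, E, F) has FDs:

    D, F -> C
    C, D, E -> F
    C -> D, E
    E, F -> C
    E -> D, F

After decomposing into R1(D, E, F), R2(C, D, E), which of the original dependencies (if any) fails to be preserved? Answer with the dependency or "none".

D, F → C: restricted closure across fragments reaches C.
C, D, E → F: restricted closure across fragments reaches F.
C → D, E lies within R2.
E, F → C: restricted closure across fragments reaches C.
E → D, F lies within R1.
Every dependency is enforceable on the fragments, so the decomposition is dependency-preserving.

none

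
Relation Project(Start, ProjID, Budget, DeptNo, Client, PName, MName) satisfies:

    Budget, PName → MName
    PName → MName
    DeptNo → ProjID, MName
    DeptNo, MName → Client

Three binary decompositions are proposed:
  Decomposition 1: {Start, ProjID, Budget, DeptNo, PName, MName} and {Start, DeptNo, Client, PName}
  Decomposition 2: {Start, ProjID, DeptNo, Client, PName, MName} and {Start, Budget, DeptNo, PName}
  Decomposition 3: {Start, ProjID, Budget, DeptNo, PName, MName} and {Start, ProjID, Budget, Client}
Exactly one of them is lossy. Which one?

Decomposition 1: common = {Start, DeptNo, PName}, closure = {Start, ProjID, DeptNo, Client, PName, MName} → lossless.
Decomposition 2: common = {Start, DeptNo, PName}, closure = {Start, ProjID, DeptNo, Client, PName, MName} → lossless.
Decomposition 3: common = {Start, ProjID, Budget}, closure = {Start, ProjID, Budget} → lossy.

Decomposition 3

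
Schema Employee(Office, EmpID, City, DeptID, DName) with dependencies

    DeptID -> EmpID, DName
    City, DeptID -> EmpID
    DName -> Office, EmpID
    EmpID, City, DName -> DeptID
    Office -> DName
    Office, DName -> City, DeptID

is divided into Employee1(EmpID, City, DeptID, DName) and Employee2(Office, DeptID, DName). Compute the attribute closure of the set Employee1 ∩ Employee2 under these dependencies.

Employee1 ∩ Employee2 = {DeptID, DName}.
DeptID → EmpID, DName applies, adding EmpID
DName → Office, EmpID applies, adding Office
Office, DName → City, DeptID applies, adding City
Closure: {Office, EmpID, City, DeptID, DName}.

Office, EmpID, City, DeptID, DName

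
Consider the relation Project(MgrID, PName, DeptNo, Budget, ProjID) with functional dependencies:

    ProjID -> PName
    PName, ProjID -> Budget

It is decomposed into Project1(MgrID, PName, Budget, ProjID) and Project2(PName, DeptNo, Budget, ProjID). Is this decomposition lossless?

No

Common attributes: Project1 ∩ Project2 = {PName, Budget, ProjID}.
No dependency enlarges {PName, Budget, ProjID}, so (PName, Budget, ProjID)⁺ = {PName, Budget, ProjID}.
The closure contains neither all of Project1 = {MgrID, PName, Budget, ProjID} nor all of Project2 = {PName, DeptNo, Budget, ProjID}, so the common attributes are not a superkey of either fragment. The join is lossy.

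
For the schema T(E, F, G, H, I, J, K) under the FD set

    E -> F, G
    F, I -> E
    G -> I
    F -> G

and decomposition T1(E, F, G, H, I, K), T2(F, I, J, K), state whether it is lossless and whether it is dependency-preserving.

lossy but dependency-preserving

Lossless test: (F, I, K)⁺ = {E, F, G, I, K}, which is a superkey of neither fragment — lossy.
Dependency preservation: every FD's attributes lie within a single fragment, so each can be enforced locally — preserved.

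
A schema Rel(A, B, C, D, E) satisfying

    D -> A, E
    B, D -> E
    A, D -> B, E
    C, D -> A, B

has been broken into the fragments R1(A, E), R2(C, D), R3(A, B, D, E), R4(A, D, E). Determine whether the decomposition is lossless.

Chase test. Columns are A, B, C, D, E; row i has aⱼ where attribute j ∈ Ri, else bᵢⱼ.
Initial tableau (one row per fragment):
  row 1: a1 b12 b13 b14 a5
  row 2: b21 b22 a3 a4 b25
  row 3: a1 a2 b33 a4 a5
  row 4: a1 b42 b43 a4 a5
Rows 2 and 3 agree on D; apply D→A, E and equate their A, E entries.
Rows 2 and 3 agree on A, D; apply A, D→B, E and equate their B, E entries.
Rows 2 and 4 agree on A, D; apply A, D→B, E and equate their B, E entries.
Row 2 is now all distinguished symbols — the join is lossless.

Yes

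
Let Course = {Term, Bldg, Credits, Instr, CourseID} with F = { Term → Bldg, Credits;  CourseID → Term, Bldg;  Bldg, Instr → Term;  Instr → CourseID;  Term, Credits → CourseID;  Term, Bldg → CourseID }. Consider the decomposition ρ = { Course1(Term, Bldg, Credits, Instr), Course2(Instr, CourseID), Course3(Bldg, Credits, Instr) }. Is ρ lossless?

Yes

Chase test. Columns are Term, Bldg, Credits, Instr, CourseID; row i has aⱼ where attribute j ∈ Coursei, else bᵢⱼ.
Initial tableau (one row per fragment):
  row 1: a1 a2 a3 a4 b15
  row 2: b21 b22 b23 a4 a5
  row 3: b31 a2 a3 a4 b35
Rows 1 and 3 agree on Bldg, Instr; apply Bldg, Instr→Term and equate their Term entries.
Rows 1 and 2 agree on Instr; apply Instr→CourseID and equate their CourseID entries.
Rows 1 and 3 agree on Instr; apply Instr→CourseID and equate their CourseID entries.
Rows 1 and 2 agree on CourseID; apply CourseID→Term, Bldg and equate their Term, Bldg entries.
Rows 1 and 2 agree on Term; apply Term→Bldg, Credits and equate their Bldg, Credits entries.
Row 1 is now all distinguished symbols — the join is lossless.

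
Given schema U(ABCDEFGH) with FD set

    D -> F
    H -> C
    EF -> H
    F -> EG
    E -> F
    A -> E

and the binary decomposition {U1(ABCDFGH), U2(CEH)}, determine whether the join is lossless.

No

Common attributes: U1 ∩ U2 = {CH}.
No dependency enlarges {CH}, so (CH)⁺ = {CH}.
The closure contains neither all of U1 = {ABCDFGH} nor all of U2 = {CEH}, so the common attributes are not a superkey of either fragment. The join is lossy.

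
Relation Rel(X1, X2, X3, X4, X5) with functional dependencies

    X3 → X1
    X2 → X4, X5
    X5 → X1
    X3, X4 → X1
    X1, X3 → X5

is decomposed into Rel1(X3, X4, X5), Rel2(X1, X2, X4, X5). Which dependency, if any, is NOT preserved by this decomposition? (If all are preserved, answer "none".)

X3 → X1: restricted closure across fragments reaches X1.
X2 → X4, X5 lies within Rel2.
X5 → X1 lies within Rel2.
X3, X4 → X1: restricted closure across fragments reaches X1.
X1, X3 → X5: restricted closure across fragments reaches X5.
Every dependency is enforceable on the fragments, so the decomposition is dependency-preserving.

none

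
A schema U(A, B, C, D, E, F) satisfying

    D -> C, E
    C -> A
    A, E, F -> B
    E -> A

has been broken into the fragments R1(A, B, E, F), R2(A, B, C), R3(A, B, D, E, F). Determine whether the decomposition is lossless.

No

Chase test. Columns are A, B, C, D, E, F; row i has aⱼ where attribute j ∈ Ri, else bᵢⱼ.
Initial tableau (one row per fragment):
  row 1: a1 a2 b13 b14 a5 a6
  row 2: a1 a2 a3 b24 b25 b26
  row 3: a1 a2 b33 a4 a5 a6
No row becomes fully distinguished — the join is lossy.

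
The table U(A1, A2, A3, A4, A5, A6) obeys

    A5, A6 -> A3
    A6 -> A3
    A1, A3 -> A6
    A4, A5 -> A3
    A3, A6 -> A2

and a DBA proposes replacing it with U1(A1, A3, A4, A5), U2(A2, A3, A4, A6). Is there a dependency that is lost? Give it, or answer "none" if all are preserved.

A1, A3 -> A6

Check A1, A3 → A6: no single fragment contains all of {A1, A3, A6}, and the restricted closure of {A1, A3} across the fragments never reaches {A6}.
A5, A6 → A3 is preserved.
A6 → A3 is preserved.
A4, A5 → A3 is preserved.
A3, A6 → A2 is preserved.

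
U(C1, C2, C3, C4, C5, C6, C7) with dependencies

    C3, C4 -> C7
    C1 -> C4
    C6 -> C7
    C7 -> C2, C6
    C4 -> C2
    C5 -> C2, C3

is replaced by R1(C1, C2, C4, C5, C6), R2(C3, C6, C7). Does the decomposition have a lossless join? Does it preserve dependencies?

lossy and not dependency-preserving

Lossless test: (C6)⁺ = {C2, C6, C7}, which is a superkey of neither fragment — lossy.
Dependency preservation: the restricted closure of {C3, C4} across the fragments never reaches {C7}, so C3, C4 → C7 cannot be enforced without a join — not preserved.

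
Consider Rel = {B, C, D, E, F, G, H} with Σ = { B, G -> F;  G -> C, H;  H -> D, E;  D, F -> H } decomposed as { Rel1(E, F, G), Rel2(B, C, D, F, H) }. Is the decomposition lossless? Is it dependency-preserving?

Lossless test: (F)⁺ = {F}, which is a superkey of neither fragment — lossy.
Dependency preservation: the restricted closure of {B, G} across the fragments never reaches {F}, so B, G → F cannot be enforced without a join — not preserved.

lossy and not dependency-preserving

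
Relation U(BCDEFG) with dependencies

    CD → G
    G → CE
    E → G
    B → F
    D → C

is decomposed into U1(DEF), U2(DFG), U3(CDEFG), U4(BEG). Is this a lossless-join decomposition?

Chase test. Columns are BCDEFG; row i has aⱼ where attribute j ∈ Ui, else bᵢⱼ.
Initial tableau (one row per fragment):
  row 1: b11 b12 a3 a4 a5 b16
  row 2: b21 b22 a3 b24 a5 a6
  row 3: b31 a2 a3 a4 a5 a6
  row 4: a1 b42 b43 a4 b45 a6
Rows 2 and 3 agree on G; apply G→CE and equate their CE entries.
Rows 2 and 4 agree on G; apply G→CE and equate their CE entries.
Rows 1 and 2 agree on E; apply E→G and equate their G entries.
Rows 1 and 2 agree on D; apply D→C and equate their C entries.
No row becomes fully distinguished — the join is lossy.

No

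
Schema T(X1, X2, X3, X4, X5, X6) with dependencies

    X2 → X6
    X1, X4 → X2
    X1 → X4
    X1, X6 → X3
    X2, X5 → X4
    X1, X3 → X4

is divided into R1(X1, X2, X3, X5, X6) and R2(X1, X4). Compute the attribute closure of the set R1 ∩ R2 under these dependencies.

R1 ∩ R2 = {X1}.
X1 → X4 applies, adding X4
X1, X4 → X2 applies, adding X2
X2 → X6 applies, adding X6
X1, X6 → X3 applies, adding X3
Closure: {X1, X2, X3, X4, X6}.

X1, X2, X3, X4, X6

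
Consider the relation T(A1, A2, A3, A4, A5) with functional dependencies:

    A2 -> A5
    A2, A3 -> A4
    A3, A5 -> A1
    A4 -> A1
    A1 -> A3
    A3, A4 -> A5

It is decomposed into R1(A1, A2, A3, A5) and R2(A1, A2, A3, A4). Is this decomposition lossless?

Common attributes: R1 ∩ R2 = {A1, A2, A3}.
Closure of {A1, A2, A3}: A2 → A5 applies, adding A5; A2, A3 → A4 applies, adding A4. So (A1, A2, A3)⁺ = {A1, A2, A3, A4, A5}.
This closure contains every attribute of R1, so R1 ∩ R2 → R1. The join is lossless.

Yes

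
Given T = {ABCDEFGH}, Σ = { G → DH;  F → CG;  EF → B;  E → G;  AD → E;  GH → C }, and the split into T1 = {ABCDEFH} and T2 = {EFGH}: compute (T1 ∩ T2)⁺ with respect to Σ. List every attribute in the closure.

BCDEFGH

T1 ∩ T2 = {EFH}.
F → CG applies, adding CG
EF → B applies, adding B
G → DH applies, adding D
Closure: {BCDEFGH}.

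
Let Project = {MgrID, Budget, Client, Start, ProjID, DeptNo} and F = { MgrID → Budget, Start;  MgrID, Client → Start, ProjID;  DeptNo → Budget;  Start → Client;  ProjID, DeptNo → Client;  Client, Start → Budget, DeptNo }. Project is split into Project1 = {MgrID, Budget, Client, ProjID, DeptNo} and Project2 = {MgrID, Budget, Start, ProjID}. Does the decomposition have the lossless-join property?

Common attributes: Project1 ∩ Project2 = {MgrID, Budget, ProjID}.
Closure of {MgrID, Budget, ProjID}: MgrID → Budget, Start applies, adding Start; Start → Client applies, adding Client; Client, Start → Budget, DeptNo applies, adding DeptNo. So (MgrID, Budget, ProjID)⁺ = {MgrID, Budget, Client, Start, ProjID, DeptNo}.
This closure contains every attribute of Project1, so Project1 ∩ Project2 → Project1. The join is lossless.

Yes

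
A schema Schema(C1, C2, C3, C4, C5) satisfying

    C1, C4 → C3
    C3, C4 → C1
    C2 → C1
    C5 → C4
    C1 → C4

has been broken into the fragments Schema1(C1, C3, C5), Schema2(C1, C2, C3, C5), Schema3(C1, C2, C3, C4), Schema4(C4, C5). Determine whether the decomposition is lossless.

Yes

Chase test. Columns are C1, C2, C3, C4, C5; row i has aⱼ where attribute j ∈ Schemai, else bᵢⱼ.
Initial tableau (one row per fragment):
  row 1: a1 b12 a3 b14 a5
  row 2: a1 a2 a3 b24 a5
  row 3: a1 a2 a3 a4 b35
  row 4: b41 b42 b43 a4 a5
Rows 1 and 2 agree on C5; apply C5→C4 and equate their C4 entries.
Rows 1 and 4 agree on C5; apply C5→C4 and equate their C4 entries.
Row 2 is now all distinguished symbols — the join is lossless.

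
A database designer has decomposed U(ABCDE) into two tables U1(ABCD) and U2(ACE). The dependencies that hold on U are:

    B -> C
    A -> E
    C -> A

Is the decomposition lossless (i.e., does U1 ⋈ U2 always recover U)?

Yes

Common attributes: U1 ∩ U2 = {AC}.
Closure of {AC}: A → E applies, adding E. So (AC)⁺ = {ACE}.
This closure contains every attribute of U2, so U1 ∩ U2 → U2. The join is lossless.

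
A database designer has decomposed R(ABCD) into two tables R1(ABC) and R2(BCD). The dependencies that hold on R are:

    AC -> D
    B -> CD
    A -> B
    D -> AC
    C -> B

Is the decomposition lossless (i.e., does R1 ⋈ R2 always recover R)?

Common attributes: R1 ∩ R2 = {BC}.
Closure of {BC}: B → CD applies, adding D; D → AC applies, adding A. So (BC)⁺ = {ABCD}.
This closure contains every attribute of R1, so R1 ∩ R2 → R1. The join is lossless.

Yes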